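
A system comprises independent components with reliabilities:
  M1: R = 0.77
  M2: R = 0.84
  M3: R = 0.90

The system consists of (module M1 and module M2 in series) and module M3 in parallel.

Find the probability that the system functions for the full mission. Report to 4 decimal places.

0.9647

Series (M1 and M2): 0.770000 × 0.840000 = 0.646800
Parallel ([0.646800] and M3): 1 − (1 − 0.646800)(1 − 0.900000) = 0.9647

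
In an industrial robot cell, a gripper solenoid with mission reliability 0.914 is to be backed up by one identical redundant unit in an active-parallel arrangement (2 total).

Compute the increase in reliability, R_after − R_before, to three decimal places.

0.079

R_before = 0.914
R_after = 1 − (1 − 0.914)^2 = 0.993
ΔR = 0.993 − 0.914 = 0.079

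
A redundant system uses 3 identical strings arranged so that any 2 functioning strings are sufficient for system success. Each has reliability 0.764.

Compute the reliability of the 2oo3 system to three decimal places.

0.859

R = Σ_{i=2}^{3} C(3,i) p^i (1−p)^{3−i} with p = 0.764
C(3,2)·0.764^2·0.236^1 = 0.41326
C(3,3)·0.764^3·0.236^0 = 0.44594
Sum = 0.859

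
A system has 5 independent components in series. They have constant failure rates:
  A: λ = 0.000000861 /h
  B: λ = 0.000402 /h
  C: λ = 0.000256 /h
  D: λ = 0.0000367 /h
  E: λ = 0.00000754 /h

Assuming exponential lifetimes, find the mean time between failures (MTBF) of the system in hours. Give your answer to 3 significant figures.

1420

Series of exponential components: λ_sys = Σ λ_i
λ_sys = 0.000000861 + 0.000402 + 0.000256 + 0.0000367 + 0.00000754 = 7.0310e-04 /h
MTBF = 1 / λ_sys = 1420 h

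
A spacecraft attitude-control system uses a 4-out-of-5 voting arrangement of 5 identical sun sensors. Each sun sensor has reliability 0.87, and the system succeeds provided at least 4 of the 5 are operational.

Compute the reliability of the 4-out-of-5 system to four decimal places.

0.8708

R = Σ_{i=4}^{5} C(5,i) p^i (1−p)^{5−i} with p = 0.87
C(5,4)·0.87^4·0.13^1 = 0.372383
C(5,5)·0.87^5·0.13^0 = 0.498421
Sum = 0.8708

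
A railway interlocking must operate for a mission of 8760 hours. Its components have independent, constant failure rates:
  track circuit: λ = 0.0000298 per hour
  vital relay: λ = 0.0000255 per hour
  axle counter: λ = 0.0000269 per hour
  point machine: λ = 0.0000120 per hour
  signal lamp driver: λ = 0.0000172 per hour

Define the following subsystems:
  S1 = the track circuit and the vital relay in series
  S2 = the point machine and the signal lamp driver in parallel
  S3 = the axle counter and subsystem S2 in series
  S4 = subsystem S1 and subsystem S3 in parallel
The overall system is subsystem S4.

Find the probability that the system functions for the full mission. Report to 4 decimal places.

0.9152

R(track circuit) = exp(−0.0000298 × 8760) = 0.770244
R(vital relay) = exp(−0.0000255 × 8760) = 0.799811
R(axle counter) = exp(−0.0000269 × 8760) = 0.790062
R(point machine) = exp(−0.0000120 × 8760) = 0.900216
R(signal lamp driver) = exp(−0.0000172 × 8760) = 0.860130
Series (track circuit and vital relay): 0.770244 × 0.799811 = 0.616050
Parallel (point machine and signal lamp driver): 1 − (1 − 0.900216)(1 − 0.860130) = 0.986043
Series (axle counter and [0.986043]): 0.790062 × 0.986043 = 0.779035
Parallel ([0.616050] and [0.779035]): 1 − (1 − 0.616050)(1 − 0.779035) = 0.9152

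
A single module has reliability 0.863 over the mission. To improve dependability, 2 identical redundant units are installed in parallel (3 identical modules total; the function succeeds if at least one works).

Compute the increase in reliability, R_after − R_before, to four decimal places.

R_before = 0.863
R_after = 1 − (1 − 0.863)^3 = 0.9974
ΔR = 0.9974 − 0.863 = 0.1344

0.1344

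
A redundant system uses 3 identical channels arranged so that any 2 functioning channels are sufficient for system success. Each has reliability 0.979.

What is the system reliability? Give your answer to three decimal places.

R = Σ_{i=2}^{3} C(3,i) p^i (1−p)^{3−i} with p = 0.979
C(3,2)·0.979^2·0.021^1 = 0.06038
C(3,3)·0.979^3·0.021^0 = 0.93831
Sum = 0.999

0.999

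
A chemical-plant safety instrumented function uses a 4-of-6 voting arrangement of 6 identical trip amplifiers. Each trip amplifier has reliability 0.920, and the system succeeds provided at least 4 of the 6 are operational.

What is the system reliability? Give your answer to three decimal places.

R = Σ_{i=4}^{6} C(6,i) p^i (1−p)^{6−i} with p = 0.920
C(6,4)·0.920^4·0.080^2 = 0.06877
C(6,5)·0.920^5·0.080^1 = 0.31636
C(6,6)·0.920^6·0.080^0 = 0.60636
Sum = 0.991

0.991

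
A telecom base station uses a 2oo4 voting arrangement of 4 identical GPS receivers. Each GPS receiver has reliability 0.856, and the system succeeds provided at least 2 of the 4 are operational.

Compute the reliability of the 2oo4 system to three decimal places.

R = Σ_{i=2}^{4} C(4,i) p^i (1−p)^{4−i} with p = 0.856
C(4,2)·0.856^2·0.144^2 = 0.09116
C(4,3)·0.856^3·0.144^1 = 0.36128
C(4,4)·0.856^4·0.144^0 = 0.53690
Sum = 0.989

0.989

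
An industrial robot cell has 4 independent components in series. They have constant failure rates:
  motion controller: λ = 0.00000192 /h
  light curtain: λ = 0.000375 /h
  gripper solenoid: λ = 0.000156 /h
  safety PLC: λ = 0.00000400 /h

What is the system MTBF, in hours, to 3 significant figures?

Series of exponential components: λ_sys = Σ λ_i
λ_sys = 0.00000192 + 0.000375 + 0.000156 + 0.00000400 = 5.3692e-04 /h
MTBF = 1 / λ_sys = 1860 h

1860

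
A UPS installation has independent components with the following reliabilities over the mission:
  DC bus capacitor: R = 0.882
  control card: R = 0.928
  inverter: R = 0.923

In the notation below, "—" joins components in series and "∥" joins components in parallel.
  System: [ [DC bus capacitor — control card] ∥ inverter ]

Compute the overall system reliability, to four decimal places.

Series (DC bus capacitor and control card): 0.882000 × 0.928000 = 0.818496
Parallel ([0.818496] and inverter): 1 − (1 − 0.818496)(1 − 0.923000) = 0.9860

0.9860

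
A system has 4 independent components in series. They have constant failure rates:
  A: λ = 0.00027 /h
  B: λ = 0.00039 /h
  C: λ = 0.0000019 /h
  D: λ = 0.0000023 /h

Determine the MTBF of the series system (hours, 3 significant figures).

1510

Series of exponential components: λ_sys = Σ λ_i
λ_sys = 0.00027 + 0.00039 + 0.0000019 + 0.0000023 = 6.6420e-04 /h
MTBF = 1 / λ_sys = 1510 h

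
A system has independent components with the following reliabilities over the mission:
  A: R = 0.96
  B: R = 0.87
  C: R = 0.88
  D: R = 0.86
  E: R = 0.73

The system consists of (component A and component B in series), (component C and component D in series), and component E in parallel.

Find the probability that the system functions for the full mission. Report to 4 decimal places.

Series (A and B): 0.960000 × 0.870000 = 0.835200
Series (C and D): 0.880000 × 0.860000 = 0.756800
Parallel ([0.835200], [0.756800], and E): 1 − (1 − 0.835200)(1 − 0.756800)(1 − 0.730000) = 0.9892

0.9892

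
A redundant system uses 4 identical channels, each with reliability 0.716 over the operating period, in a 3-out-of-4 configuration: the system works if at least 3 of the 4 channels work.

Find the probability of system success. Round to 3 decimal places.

0.680

R = Σ_{i=3}^{4} C(4,i) p^i (1−p)^{4−i} with p = 0.716
C(4,3)·0.716^3·0.284^1 = 0.41698
C(4,4)·0.716^4·0.284^0 = 0.26282
Sum = 0.680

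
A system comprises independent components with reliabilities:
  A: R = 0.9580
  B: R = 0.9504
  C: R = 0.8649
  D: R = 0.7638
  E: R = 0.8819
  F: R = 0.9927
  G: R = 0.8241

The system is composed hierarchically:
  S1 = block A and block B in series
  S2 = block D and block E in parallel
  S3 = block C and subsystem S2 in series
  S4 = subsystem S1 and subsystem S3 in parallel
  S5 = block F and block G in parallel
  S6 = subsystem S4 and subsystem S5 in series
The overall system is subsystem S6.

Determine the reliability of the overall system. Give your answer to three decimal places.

Series (A and B): 0.95800 × 0.95040 = 0.91048
Parallel (D and E): 1 − (1 − 0.76380)(1 − 0.88190) = 0.97210
Series (C and [0.97210]): 0.86490 × 0.97210 = 0.84077
Parallel ([0.91048] and [0.84077]): 1 − (1 − 0.91048)(1 − 0.84077) = 0.98575
Parallel (F and G): 1 − (1 − 0.99270)(1 − 0.82410) = 0.99872
Series ([0.98575] and [0.99872]): 0.98575 × 0.99872 = 0.984

0.984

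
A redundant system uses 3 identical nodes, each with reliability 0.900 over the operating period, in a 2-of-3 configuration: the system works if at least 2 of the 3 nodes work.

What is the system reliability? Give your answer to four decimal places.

R = Σ_{i=2}^{3} C(3,i) p^i (1−p)^{3−i} with p = 0.900
C(3,2)·0.900^2·0.100^1 = 0.243000
C(3,3)·0.900^3·0.100^0 = 0.729000
Sum = 0.9720

0.9720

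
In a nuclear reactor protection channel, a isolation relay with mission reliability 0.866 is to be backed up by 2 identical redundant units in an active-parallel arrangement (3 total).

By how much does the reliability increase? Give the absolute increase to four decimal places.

R_before = 0.866
R_after = 1 − (1 − 0.866)^3 = 0.9976
ΔR = 0.9976 − 0.866 = 0.1316

0.1316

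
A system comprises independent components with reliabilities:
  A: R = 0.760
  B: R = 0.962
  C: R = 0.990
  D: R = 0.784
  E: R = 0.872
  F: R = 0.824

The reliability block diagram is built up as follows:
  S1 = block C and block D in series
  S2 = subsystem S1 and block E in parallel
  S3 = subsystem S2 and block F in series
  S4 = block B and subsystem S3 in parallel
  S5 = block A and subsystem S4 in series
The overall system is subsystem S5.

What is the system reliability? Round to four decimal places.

Series (C and D): 0.990000 × 0.784000 = 0.776160
Parallel ([0.776160] and E): 1 − (1 − 0.776160)(1 − 0.872000) = 0.971348
Series ([0.971348] and F): 0.971348 × 0.824000 = 0.800391
Parallel (B and [0.800391]): 1 − (1 − 0.962000)(1 − 0.800391) = 0.992415
Series (A and [0.992415]): 0.760000 × 0.992415 = 0.7542

0.7542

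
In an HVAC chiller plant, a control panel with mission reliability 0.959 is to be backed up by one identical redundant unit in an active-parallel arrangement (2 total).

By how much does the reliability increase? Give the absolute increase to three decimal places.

R_before = 0.959
R_after = 1 − (1 − 0.959)^2 = 0.998
ΔR = 0.998 − 0.959 = 0.039

0.039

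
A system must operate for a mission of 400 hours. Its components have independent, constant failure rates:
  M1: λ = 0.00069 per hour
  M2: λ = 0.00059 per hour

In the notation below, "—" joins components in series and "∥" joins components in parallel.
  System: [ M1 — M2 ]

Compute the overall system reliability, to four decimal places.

R(M1) = exp(−0.00069 × 400) = 0.758813
R(M2) = exp(−0.00059 × 400) = 0.789781
Series (M1 and M2): 0.758813 × 0.789781 = 0.5993

0.5993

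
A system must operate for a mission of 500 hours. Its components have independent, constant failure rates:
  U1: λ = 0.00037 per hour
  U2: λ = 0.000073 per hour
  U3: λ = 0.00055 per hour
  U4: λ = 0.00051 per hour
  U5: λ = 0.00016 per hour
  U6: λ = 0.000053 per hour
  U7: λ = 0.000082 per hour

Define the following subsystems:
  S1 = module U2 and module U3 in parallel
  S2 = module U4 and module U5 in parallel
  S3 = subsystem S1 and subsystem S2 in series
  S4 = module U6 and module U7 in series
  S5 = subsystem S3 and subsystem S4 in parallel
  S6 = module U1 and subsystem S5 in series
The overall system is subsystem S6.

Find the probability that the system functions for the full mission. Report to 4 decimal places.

R(U1) = exp(−0.00037 × 500) = 0.831104
R(U2) = exp(−0.000073 × 500) = 0.964158
R(U3) = exp(−0.00055 × 500) = 0.759572
R(U4) = exp(−0.00051 × 500) = 0.774916
R(U5) = exp(−0.00016 × 500) = 0.923116
R(U6) = exp(−0.000053 × 500) = 0.973848
R(U7) = exp(−0.000082 × 500) = 0.959829
Parallel (U2 and U3): 1 − (1 − 0.964158)(1 − 0.759572) = 0.991383
Parallel (U4 and U5): 1 − (1 − 0.774916)(1 − 0.923116) = 0.982695
Series ([0.991383] and [0.982695]): 0.991383 × 0.982695 = 0.974227
Series (U6 and U7): 0.973848 × 0.959829 = 0.934728
Parallel ([0.974227] and [0.934728]): 1 − (1 − 0.974227)(1 − 0.934728) = 0.998318
Series (U1 and [0.998318]): 0.831104 × 0.998318 = 0.8297

0.8297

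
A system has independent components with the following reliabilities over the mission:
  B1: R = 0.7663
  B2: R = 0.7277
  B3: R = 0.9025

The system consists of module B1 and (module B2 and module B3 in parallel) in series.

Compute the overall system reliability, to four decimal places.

Parallel (B2 and B3): 1 − (1 − 0.727700)(1 − 0.902500) = 0.973451
Series (B1 and [0.973451]): 0.766300 × 0.973451 = 0.7460

0.7460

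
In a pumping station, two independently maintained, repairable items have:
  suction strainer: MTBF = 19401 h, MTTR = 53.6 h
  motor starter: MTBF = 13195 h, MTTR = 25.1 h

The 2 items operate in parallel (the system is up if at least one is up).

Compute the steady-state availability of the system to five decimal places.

A(suction strainer) = MTBF/(MTBF+MTTR) = 19401/(19401+53.6) = 0.997245
A(motor starter) = MTBF/(MTBF+MTTR) = 13195/(13195+25.1) = 0.998101
Parallel availability: 1 − (1 − 0.997245)(1 − 0.998101) = 0.99999

0.99999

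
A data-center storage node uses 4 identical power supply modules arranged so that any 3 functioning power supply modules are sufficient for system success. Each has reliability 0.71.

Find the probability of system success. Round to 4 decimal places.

R = Σ_{i=3}^{4} C(4,i) p^i (1−p)^{4−i} with p = 0.71
C(4,3)·0.71^3·0.29^1 = 0.415177
C(4,4)·0.71^4·0.29^0 = 0.254117
Sum = 0.6693

0.6693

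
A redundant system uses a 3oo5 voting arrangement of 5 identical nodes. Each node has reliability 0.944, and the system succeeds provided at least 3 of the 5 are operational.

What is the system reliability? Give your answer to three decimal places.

0.998

R = Σ_{i=3}^{5} C(5,i) p^i (1−p)^{5−i} with p = 0.944
C(5,3)·0.944^3·0.056^2 = 0.02638
C(5,4)·0.944^4·0.056^1 = 0.22235
C(5,5)·0.944^5·0.056^0 = 0.74965
Sum = 0.998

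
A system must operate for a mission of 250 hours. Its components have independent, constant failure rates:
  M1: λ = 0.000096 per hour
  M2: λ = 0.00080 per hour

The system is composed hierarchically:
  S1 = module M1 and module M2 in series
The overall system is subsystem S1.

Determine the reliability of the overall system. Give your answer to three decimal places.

R(M1) = exp(−0.000096 × 250) = 0.97629
R(M2) = exp(−0.00080 × 250) = 0.81873
Series (M1 and M2): 0.97629 × 0.81873 = 0.799

0.799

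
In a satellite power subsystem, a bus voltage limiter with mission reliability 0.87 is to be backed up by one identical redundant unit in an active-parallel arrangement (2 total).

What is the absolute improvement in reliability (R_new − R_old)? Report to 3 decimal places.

0.113

R_before = 0.87
R_after = 1 − (1 − 0.87)^2 = 0.983
ΔR = 0.983 − 0.87 = 0.113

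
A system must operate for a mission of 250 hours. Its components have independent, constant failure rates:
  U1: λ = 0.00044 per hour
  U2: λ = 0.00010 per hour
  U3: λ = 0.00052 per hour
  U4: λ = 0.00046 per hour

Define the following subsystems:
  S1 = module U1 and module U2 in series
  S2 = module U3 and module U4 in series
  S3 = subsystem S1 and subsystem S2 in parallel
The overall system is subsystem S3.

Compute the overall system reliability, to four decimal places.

R(U1) = exp(−0.00044 × 250) = 0.895834
R(U2) = exp(−0.00010 × 250) = 0.975310
R(U3) = exp(−0.00052 × 250) = 0.878095
R(U4) = exp(−0.00046 × 250) = 0.891366
Series (U1 and U2): 0.895834 × 0.975310 = 0.873716
Series (U3 and U4): 0.878095 × 0.891366 = 0.782704
Parallel ([0.873716] and [0.782704]): 1 − (1 − 0.873716)(1 − 0.782704) = 0.9726

0.9726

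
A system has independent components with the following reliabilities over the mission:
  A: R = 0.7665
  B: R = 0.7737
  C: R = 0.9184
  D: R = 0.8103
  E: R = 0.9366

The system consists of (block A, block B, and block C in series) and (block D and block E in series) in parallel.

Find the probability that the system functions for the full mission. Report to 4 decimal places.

Series (A, B, and C): 0.766500 × 0.773700 × 0.918400 = 0.544649
Series (D and E): 0.810300 × 0.936600 = 0.758927
Parallel ([0.544649] and [0.758927]): 1 − (1 − 0.544649)(1 − 0.758927) = 0.8902

0.8902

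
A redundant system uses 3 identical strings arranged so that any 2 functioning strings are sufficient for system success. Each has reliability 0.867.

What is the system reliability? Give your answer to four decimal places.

R = Σ_{i=2}^{3} C(3,i) p^i (1−p)^{3−i} with p = 0.867
C(3,2)·0.867^2·0.133^1 = 0.299924
C(3,3)·0.867^3·0.133^0 = 0.651714
Sum = 0.9516

0.9516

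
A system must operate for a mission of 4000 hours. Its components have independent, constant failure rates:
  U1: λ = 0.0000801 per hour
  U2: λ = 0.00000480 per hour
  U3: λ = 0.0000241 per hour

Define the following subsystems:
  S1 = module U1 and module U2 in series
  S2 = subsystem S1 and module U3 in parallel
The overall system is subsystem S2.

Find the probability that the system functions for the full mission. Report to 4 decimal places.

R(U1) = exp(−0.0000801 × 4000) = 0.725859
R(U2) = exp(−0.00000480 × 4000) = 0.980983
R(U3) = exp(−0.0000241 × 4000) = 0.908101
Series (U1 and U2): 0.725859 × 0.980983 = 0.712055
Parallel ([0.712055] and U3): 1 − (1 − 0.712055)(1 − 0.908101) = 0.9735

0.9735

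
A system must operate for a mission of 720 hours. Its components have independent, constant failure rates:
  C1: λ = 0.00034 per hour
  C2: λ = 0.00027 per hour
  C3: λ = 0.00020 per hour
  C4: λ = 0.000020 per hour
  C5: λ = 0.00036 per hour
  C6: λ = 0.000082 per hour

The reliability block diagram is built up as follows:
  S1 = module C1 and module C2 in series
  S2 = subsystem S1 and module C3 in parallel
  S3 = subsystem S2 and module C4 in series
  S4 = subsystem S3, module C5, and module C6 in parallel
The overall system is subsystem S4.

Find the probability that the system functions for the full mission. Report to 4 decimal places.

0.9992

R(C1) = exp(−0.00034 × 720) = 0.782861
R(C2) = exp(−0.00027 × 720) = 0.823329
R(C3) = exp(−0.00020 × 720) = 0.865888
R(C4) = exp(−0.000020 × 720) = 0.985703
R(C5) = exp(−0.00036 × 720) = 0.771669
R(C6) = exp(−0.000082 × 720) = 0.942669
Series (C1 and C2): 0.782861 × 0.823329 = 0.644552
Parallel ([0.644552] and C3): 1 − (1 − 0.644552)(1 − 0.865888) = 0.952330
Series ([0.952330] and C4): 0.952330 × 0.985703 = 0.938715
Parallel ([0.938715], C5, and C6): 1 − (1 − 0.938715)(1 − 0.771669)(1 − 0.942669) = 0.9992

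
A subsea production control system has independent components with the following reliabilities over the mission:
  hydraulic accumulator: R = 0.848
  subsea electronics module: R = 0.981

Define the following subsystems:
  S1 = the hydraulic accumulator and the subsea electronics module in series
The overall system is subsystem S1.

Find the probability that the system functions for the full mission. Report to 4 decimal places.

0.8319

Series (hydraulic accumulator and subsea electronics module): 0.848000 × 0.981000 = 0.8319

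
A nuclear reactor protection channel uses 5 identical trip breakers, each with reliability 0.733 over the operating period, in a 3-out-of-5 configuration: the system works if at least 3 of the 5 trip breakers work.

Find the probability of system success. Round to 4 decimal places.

0.8777

R = Σ_{i=3}^{5} C(5,i) p^i (1−p)^{5−i} with p = 0.733
C(5,3)·0.733^3·0.267^2 = 0.280759
C(5,4)·0.733^4·0.267^1 = 0.385387
C(5,5)·0.733^5·0.267^0 = 0.211602
Sum = 0.8777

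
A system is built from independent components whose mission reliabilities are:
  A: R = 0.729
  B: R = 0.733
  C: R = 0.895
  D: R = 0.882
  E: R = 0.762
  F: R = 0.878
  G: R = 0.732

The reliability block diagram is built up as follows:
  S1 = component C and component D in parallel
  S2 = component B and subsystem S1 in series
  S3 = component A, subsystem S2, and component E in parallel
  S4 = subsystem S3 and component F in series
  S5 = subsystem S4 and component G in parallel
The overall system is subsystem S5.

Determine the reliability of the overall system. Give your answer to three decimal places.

0.963

Parallel (C and D): 1 − (1 − 0.89500)(1 − 0.88200) = 0.98761
Series (B and [0.98761]): 0.73300 × 0.98761 = 0.72392
Parallel (A, [0.72392], and E): 1 − (1 − 0.72900)(1 − 0.72392)(1 − 0.76200) = 0.98219
Series ([0.98219] and F): 0.98219 × 0.87800 = 0.86236
Parallel ([0.86236] and G): 1 − (1 − 0.86236)(1 − 0.73200) = 0.963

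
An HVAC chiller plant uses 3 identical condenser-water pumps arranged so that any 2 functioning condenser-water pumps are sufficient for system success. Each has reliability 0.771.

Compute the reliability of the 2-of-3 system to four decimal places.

R = Σ_{i=2}^{3} C(3,i) p^i (1−p)^{3−i} with p = 0.771
C(3,2)·0.771^2·0.229^1 = 0.408381
C(3,3)·0.771^3·0.229^0 = 0.458314
Sum = 0.8667

0.8667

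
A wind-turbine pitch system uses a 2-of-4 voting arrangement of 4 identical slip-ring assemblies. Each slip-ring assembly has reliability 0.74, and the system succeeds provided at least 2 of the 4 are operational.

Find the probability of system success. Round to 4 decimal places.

0.9434

R = Σ_{i=2}^{4} C(4,i) p^i (1−p)^{4−i} with p = 0.74
C(4,2)·0.74^2·0.26^2 = 0.222107
C(4,3)·0.74^3·0.26^1 = 0.421433
C(4,4)·0.74^4·0.26^0 = 0.299866
Sum = 0.9434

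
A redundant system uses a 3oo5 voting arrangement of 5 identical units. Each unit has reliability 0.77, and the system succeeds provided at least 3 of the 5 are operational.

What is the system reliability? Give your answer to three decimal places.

R = Σ_{i=3}^{5} C(5,i) p^i (1−p)^{5−i} with p = 0.77
C(5,3)·0.77^3·0.23^2 = 0.24151
C(5,4)·0.77^4·0.23^1 = 0.40426
C(5,5)·0.77^5·0.23^0 = 0.27068
Sum = 0.916

0.916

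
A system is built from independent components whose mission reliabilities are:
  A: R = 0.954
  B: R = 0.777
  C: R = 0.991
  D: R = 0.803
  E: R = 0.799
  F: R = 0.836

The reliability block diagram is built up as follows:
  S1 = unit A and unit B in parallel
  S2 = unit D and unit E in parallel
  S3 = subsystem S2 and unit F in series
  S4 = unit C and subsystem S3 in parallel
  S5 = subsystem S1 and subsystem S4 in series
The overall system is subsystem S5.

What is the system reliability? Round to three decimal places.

Parallel (A and B): 1 − (1 − 0.95400)(1 − 0.77700) = 0.98974
Parallel (D and E): 1 − (1 − 0.80300)(1 − 0.79900) = 0.96040
Series ([0.96040] and F): 0.96040 × 0.83600 = 0.80289
Parallel (C and [0.80289]): 1 − (1 − 0.99100)(1 − 0.80289) = 0.99823
Series ([0.98974] and [0.99823]): 0.98974 × 0.99823 = 0.988

0.988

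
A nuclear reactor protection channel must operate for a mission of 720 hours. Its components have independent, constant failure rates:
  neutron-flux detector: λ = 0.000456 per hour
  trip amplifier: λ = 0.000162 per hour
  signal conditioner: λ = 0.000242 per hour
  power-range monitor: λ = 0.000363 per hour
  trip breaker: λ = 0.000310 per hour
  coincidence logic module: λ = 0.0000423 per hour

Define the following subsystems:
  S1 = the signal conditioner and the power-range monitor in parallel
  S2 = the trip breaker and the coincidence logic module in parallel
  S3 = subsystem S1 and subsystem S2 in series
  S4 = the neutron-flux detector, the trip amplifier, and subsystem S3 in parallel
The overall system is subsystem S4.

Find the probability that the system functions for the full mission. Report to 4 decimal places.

0.9987

R(neutron-flux detector) = exp(−0.000456 × 720) = 0.720133
R(trip amplifier) = exp(−0.000162 × 720) = 0.889906
R(signal conditioner) = exp(−0.000242 × 720) = 0.840095
R(power-range monitor) = exp(−0.000363 × 720) = 0.770004
R(trip breaker) = exp(−0.000310 × 720) = 0.799955
R(coincidence logic module) = exp(−0.0000423 × 720) = 0.970003
Parallel (signal conditioner and power-range monitor): 1 − (1 − 0.840095)(1 − 0.770004) = 0.963222
Parallel (trip breaker and coincidence logic module): 1 − (1 − 0.799955)(1 − 0.970003) = 0.993999
Series ([0.963222] and [0.993999]): 0.963222 × 0.993999 = 0.957442
Parallel (neutron-flux detector, trip amplifier, and [0.957442]): 1 − (1 − 0.720133)(1 − 0.889906)(1 − 0.957442) = 0.9987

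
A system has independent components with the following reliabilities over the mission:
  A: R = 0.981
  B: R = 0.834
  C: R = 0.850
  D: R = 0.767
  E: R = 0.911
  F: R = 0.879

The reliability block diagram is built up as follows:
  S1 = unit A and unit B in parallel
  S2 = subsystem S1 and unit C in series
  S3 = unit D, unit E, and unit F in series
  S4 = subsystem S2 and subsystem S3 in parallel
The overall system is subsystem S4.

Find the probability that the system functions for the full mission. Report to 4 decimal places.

0.9411

Parallel (A and B): 1 − (1 − 0.981000)(1 − 0.834000) = 0.996846
Series ([0.996846] and C): 0.996846 × 0.850000 = 0.847319
Series (D, E, and F): 0.767000 × 0.911000 × 0.879000 = 0.614190
Parallel ([0.847319] and [0.614190]): 1 − (1 − 0.847319)(1 − 0.614190) = 0.9411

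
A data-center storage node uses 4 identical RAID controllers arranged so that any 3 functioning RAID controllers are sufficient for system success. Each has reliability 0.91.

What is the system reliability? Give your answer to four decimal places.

R = Σ_{i=3}^{4} C(4,i) p^i (1−p)^{4−i} with p = 0.91
C(4,3)·0.91^3·0.09^1 = 0.271286
C(4,4)·0.91^4·0.09^0 = 0.685750
Sum = 0.9570

0.9570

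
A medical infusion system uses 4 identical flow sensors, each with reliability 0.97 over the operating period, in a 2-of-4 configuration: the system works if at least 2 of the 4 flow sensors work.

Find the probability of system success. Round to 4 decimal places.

0.9999

R = Σ_{i=2}^{4} C(4,i) p^i (1−p)^{4−i} with p = 0.97
C(4,2)·0.97^2·0.03^2 = 0.005081
C(4,3)·0.97^3·0.03^1 = 0.109521
C(4,4)·0.97^4·0.03^0 = 0.885293
Sum = 0.9999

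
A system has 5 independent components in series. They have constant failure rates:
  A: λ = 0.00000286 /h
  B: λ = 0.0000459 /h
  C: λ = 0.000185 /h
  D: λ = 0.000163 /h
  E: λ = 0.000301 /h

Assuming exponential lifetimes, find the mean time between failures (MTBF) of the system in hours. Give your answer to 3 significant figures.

Series of exponential components: λ_sys = Σ λ_i
λ_sys = 0.00000286 + 0.0000459 + 0.000185 + 0.000163 + 0.000301 = 6.9776e-04 /h
MTBF = 1 / λ_sys = 1430 h

1430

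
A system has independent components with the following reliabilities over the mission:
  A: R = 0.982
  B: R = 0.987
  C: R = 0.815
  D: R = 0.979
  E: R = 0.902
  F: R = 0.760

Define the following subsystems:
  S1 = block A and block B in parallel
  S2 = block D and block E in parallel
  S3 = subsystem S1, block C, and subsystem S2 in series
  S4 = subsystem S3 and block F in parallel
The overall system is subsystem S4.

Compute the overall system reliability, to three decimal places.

Parallel (A and B): 1 − (1 − 0.98200)(1 − 0.98700) = 0.99977
Parallel (D and E): 1 − (1 − 0.97900)(1 − 0.90200) = 0.99794
Series ([0.99977], C, and [0.99794]): 0.99977 × 0.81500 × 0.99794 = 0.81313
Parallel ([0.81313] and F): 1 − (1 − 0.81313)(1 − 0.76000) = 0.955

0.955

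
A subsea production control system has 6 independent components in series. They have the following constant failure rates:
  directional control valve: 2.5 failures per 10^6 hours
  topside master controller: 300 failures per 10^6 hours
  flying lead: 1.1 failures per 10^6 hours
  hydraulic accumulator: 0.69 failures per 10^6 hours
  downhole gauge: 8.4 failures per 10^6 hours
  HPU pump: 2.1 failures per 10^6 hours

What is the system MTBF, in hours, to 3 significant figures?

3180

Series of exponential components: λ_sys = Σ λ_i
λ_sys = 0.0000025 + 0.00030 + 0.0000011 + 0.00000069 + 0.0000084 + 0.0000021 = 3.1479e-04 /h
MTBF = 1 / λ_sys = 3180 h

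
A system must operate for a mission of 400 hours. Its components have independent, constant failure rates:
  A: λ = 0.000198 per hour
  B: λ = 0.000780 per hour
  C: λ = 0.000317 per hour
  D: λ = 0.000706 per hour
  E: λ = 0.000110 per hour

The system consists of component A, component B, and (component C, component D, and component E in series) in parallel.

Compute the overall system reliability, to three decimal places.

0.993

R(A) = exp(−0.000198 × 400) = 0.92386
R(B) = exp(−0.000780 × 400) = 0.73198
R(C) = exp(−0.000317 × 400) = 0.88091
R(D) = exp(−0.000706 × 400) = 0.75397
R(E) = exp(−0.000110 × 400) = 0.95695
Series (C, D, and E): 0.88091 × 0.75397 × 0.95695 = 0.63559
Parallel (A, B, and [0.63559]): 1 − (1 − 0.92386)(1 − 0.73198)(1 − 0.63559) = 0.993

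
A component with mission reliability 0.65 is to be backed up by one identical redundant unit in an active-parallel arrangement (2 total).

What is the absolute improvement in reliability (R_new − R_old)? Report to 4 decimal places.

0.2275

R_before = 0.65
R_after = 1 − (1 − 0.65)^2 = 0.8775
ΔR = 0.8775 − 0.65 = 0.2275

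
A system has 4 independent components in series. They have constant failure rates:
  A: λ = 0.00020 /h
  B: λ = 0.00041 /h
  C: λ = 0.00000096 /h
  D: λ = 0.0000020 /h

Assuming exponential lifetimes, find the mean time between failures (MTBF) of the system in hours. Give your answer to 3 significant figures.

1630

Series of exponential components: λ_sys = Σ λ_i
λ_sys = 0.00020 + 0.00041 + 0.00000096 + 0.0000020 = 6.1296e-04 /h
MTBF = 1 / λ_sys = 1630 h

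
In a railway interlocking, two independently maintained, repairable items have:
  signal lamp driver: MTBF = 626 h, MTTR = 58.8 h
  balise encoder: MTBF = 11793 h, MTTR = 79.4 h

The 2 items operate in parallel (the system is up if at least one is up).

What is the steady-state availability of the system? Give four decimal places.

A(signal lamp driver) = MTBF/(MTBF+MTTR) = 626/(626+58.8) = 0.914136
A(balise encoder) = MTBF/(MTBF+MTTR) = 11793/(11793+79.4) = 0.993312
Parallel availability: 1 − (1 − 0.914136)(1 − 0.993312) = 0.9994

0.9994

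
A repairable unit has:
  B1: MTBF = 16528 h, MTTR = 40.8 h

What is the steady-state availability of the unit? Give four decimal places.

0.9975

A(B1) = MTBF/(MTBF+MTTR) = 16528/(16528+40.8) = 0.9975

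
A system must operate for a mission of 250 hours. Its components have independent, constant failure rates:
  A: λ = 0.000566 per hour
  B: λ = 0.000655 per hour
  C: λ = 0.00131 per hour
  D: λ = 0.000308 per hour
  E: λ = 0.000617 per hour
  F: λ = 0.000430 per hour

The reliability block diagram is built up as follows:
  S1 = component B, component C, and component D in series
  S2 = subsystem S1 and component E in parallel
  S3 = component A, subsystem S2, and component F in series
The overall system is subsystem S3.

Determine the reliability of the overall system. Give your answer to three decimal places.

0.731

R(A) = exp(−0.000566 × 250) = 0.86806
R(B) = exp(−0.000655 × 250) = 0.84895
R(C) = exp(−0.00131 × 250) = 0.72072
R(D) = exp(−0.000308 × 250) = 0.92589
R(E) = exp(−0.000617 × 250) = 0.85706
R(F) = exp(−0.000430 × 250) = 0.89808
Series (B, C, and D): 0.84895 × 0.72072 × 0.92589 = 0.56651
Parallel ([0.56651] and E): 1 − (1 − 0.56651)(1 − 0.85706) = 0.93804
Series (A, [0.93804], and F): 0.86806 × 0.93804 × 0.89808 = 0.731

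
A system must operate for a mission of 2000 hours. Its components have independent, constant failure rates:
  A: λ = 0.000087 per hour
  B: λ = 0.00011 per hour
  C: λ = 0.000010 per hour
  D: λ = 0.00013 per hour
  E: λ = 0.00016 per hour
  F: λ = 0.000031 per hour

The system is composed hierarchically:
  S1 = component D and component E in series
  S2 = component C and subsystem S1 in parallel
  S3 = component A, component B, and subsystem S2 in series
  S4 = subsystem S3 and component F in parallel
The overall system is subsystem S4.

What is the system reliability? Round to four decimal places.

R(A) = exp(−0.000087 × 2000) = 0.840297
R(B) = exp(−0.00011 × 2000) = 0.802519
R(C) = exp(−0.000010 × 2000) = 0.980199
R(D) = exp(−0.00013 × 2000) = 0.771052
R(E) = exp(−0.00016 × 2000) = 0.726149
R(F) = exp(−0.000031 × 2000) = 0.939883
Series (D and E): 0.771052 × 0.726149 = 0.559899
Parallel (C and [0.559899]): 1 − (1 − 0.980199)(1 − 0.559899) = 0.991286
Series (A, B, and [0.991286]): 0.840297 × 0.802519 × 0.991286 = 0.668478
Parallel ([0.668478] and F): 1 − (1 − 0.668478)(1 − 0.939883) = 0.9801

0.9801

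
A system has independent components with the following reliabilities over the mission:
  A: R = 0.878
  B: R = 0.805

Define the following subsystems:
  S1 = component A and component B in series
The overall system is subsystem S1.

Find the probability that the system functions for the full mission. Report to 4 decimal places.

Series (A and B): 0.878000 × 0.805000 = 0.7068

0.7068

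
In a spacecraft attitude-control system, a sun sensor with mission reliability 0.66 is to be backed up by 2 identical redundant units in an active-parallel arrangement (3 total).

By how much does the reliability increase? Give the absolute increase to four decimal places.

R_before = 0.66
R_after = 1 − (1 − 0.66)^3 = 0.9607
ΔR = 0.9607 − 0.66 = 0.3007

0.3007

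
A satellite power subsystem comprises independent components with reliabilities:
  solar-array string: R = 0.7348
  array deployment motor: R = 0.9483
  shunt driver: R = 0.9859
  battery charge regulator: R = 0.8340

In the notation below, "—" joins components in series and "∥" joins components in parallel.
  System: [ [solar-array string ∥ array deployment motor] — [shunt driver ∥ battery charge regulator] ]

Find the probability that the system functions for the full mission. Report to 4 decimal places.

Parallel (solar-array string and array deployment motor): 1 − (1 − 0.734800)(1 − 0.948300) = 0.986289
Parallel (shunt driver and battery charge regulator): 1 − (1 − 0.985900)(1 − 0.834000) = 0.997659
Series ([0.986289] and [0.997659]): 0.986289 × 0.997659 = 0.9840

0.9840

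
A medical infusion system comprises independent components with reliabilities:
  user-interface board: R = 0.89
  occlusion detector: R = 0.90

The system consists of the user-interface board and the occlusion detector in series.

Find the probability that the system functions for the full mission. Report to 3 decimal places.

0.801

Series (user-interface board and occlusion detector): 0.89000 × 0.90000 = 0.801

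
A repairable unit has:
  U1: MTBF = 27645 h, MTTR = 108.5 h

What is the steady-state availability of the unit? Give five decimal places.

0.99609

A(U1) = MTBF/(MTBF+MTTR) = 27645/(27645+108.5) = 0.99609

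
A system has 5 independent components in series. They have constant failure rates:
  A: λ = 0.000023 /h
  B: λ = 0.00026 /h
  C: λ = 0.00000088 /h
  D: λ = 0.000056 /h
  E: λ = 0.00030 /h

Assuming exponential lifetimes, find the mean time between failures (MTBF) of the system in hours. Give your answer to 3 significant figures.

Series of exponential components: λ_sys = Σ λ_i
λ_sys = 0.000023 + 0.00026 + 0.00000088 + 0.000056 + 0.00030 = 6.3988e-04 /h
MTBF = 1 / λ_sys = 1560 h

1560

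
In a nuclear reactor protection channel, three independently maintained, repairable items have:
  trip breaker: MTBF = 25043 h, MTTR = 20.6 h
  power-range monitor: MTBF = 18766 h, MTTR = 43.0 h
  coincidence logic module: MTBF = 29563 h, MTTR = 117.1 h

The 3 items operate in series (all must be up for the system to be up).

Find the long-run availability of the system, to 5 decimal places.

0.99296

A(trip breaker) = MTBF/(MTBF+MTTR) = 25043/(25043+20.6) = 0.999178
A(power-range monitor) = MTBF/(MTBF+MTTR) = 18766/(18766+43.0) = 0.997714
A(coincidence logic module) = MTBF/(MTBF+MTTR) = 29563/(29563+117.1) = 0.996055
Series availability: 0.999178 × 0.997714 × 0.996055 = 0.99296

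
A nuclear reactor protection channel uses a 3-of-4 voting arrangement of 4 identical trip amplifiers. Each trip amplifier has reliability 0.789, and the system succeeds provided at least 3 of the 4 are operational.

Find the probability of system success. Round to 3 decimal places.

R = Σ_{i=3}^{4} C(4,i) p^i (1−p)^{4−i} with p = 0.789
C(4,3)·0.789^3·0.211^1 = 0.41455
C(4,4)·0.789^4·0.211^0 = 0.38753
Sum = 0.802

0.802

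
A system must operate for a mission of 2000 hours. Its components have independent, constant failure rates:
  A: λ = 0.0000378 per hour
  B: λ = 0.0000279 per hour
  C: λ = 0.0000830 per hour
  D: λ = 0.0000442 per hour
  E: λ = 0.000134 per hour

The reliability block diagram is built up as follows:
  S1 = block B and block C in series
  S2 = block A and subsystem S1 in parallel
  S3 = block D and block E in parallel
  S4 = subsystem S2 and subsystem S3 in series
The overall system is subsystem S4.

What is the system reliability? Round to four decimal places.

R(A) = exp(−0.0000378 × 2000) = 0.927187
R(B) = exp(−0.0000279 × 2000) = 0.945728
R(C) = exp(−0.0000830 × 2000) = 0.847046
R(D) = exp(−0.0000442 × 2000) = 0.915395
R(E) = exp(−0.000134 × 2000) = 0.764908
Series (B and C): 0.945728 × 0.847046 = 0.801075
Parallel (A and [0.801075]): 1 − (1 − 0.927187)(1 − 0.801075) = 0.985516
Parallel (D and E): 1 − (1 − 0.915395)(1 − 0.764908) = 0.980110
Series ([0.985516] and [0.980110]): 0.985516 × 0.980110 = 0.9659

0.9659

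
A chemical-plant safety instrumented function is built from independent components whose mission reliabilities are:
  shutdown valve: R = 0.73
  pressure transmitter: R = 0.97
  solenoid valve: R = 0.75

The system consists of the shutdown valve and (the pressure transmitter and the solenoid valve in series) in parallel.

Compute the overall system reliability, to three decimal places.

0.926

Series (pressure transmitter and solenoid valve): 0.97000 × 0.75000 = 0.72750
Parallel (shutdown valve and [0.72750]): 1 − (1 − 0.73000)(1 − 0.72750) = 0.926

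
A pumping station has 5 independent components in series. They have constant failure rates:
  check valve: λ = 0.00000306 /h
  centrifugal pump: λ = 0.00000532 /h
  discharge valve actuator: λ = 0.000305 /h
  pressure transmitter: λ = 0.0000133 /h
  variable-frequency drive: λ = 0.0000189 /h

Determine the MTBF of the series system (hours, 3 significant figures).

2890

Series of exponential components: λ_sys = Σ λ_i
λ_sys = 0.00000306 + 0.00000532 + 0.000305 + 0.0000133 + 0.0000189 = 3.4558e-04 /h
MTBF = 1 / λ_sys = 2890 h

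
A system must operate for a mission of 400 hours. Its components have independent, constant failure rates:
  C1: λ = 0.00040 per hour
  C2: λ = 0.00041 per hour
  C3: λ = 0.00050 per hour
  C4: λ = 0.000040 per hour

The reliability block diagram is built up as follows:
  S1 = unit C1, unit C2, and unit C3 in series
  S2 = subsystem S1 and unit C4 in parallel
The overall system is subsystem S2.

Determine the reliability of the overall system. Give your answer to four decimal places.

R(C1) = exp(−0.00040 × 400) = 0.852144
R(C2) = exp(−0.00041 × 400) = 0.848742
R(C3) = exp(−0.00050 × 400) = 0.818731
R(C4) = exp(−0.000040 × 400) = 0.984127
Series (C1, C2, and C3): 0.852144 × 0.848742 × 0.818731 = 0.592148
Parallel ([0.592148] and C4): 1 − (1 − 0.592148)(1 − 0.984127) = 0.9935

0.9935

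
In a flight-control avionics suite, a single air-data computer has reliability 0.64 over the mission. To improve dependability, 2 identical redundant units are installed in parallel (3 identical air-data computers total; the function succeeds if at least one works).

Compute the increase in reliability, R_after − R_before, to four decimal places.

0.3133

R_before = 0.64
R_after = 1 − (1 − 0.64)^3 = 0.9533
ΔR = 0.9533 − 0.64 = 0.3133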